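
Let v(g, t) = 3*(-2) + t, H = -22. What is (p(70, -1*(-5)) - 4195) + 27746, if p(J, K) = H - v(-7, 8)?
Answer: 23527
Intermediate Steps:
v(g, t) = -6 + t
p(J, K) = -24 (p(J, K) = -22 - (-6 + 8) = -22 - 1*2 = -22 - 2 = -24)
(p(70, -1*(-5)) - 4195) + 27746 = (-24 - 4195) + 27746 = -4219 + 27746 = 23527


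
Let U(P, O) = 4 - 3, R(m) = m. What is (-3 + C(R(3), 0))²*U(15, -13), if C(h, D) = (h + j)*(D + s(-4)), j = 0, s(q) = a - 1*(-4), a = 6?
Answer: 729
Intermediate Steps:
s(q) = 10 (s(q) = 6 - 1*(-4) = 6 + 4 = 10)
C(h, D) = h*(10 + D) (C(h, D) = (h + 0)*(D + 10) = h*(10 + D))
U(P, O) = 1
(-3 + C(R(3), 0))²*U(15, -13) = (-3 + 3*(10 + 0))²*1 = (-3 + 3*10)²*1 = (-3 + 30)²*1 = 27²*1 = 729*1 = 729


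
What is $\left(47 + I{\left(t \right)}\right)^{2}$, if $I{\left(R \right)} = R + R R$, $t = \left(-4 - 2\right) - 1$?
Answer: $7921$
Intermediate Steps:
$t = -7$ ($t = -6 - 1 = -7$)
$I{\left(R \right)} = R + R^{2}$
$\left(47 + I{\left(t \right)}\right)^{2} = \left(47 - 7 \left(1 - 7\right)\right)^{2} = \left(47 - -42\right)^{2} = \left(47 + 42\right)^{2} = 89^{2} = 7921$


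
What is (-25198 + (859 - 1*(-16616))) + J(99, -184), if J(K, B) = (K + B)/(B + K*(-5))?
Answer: -5243832/679 ≈ -7722.9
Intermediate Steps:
J(K, B) = (B + K)/(B - 5*K)
(-25198 + (859 - 1*(-16616))) + J(99, -184) = (-25198 + (859 - 1*(-16616))) + (-184 + 99)/(-184 - 5*99) = (-25198 + (859 + 16616)) - 85/(-184 - 495) = (-25198 + 17475) - 85/(-679) = -7723 - 1/679*(-85) = -7723 + 85/679 = -5243832/679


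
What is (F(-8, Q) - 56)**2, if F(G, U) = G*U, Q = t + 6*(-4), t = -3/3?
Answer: 20736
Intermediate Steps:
t = -1 (t = -3*1/3 = -1)
Q = -25 (Q = -1 + 6*(-4) = -1 - 24 = -25)
(F(-8, Q) - 56)**2 = (-8*(-25) - 56)**2 = (200 - 56)**2 = 144**2 = 20736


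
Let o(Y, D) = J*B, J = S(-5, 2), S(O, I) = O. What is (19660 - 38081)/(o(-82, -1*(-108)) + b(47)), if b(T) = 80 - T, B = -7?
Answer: -18421/68 ≈ -270.90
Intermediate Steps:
J = -5
o(Y, D) = 35 (o(Y, D) = -5*(-7) = 35)
(19660 - 38081)/(o(-82, -1*(-108)) + b(47)) = (19660 - 38081)/(35 + (80 - 1*47)) = -18421/(35 + (80 - 47)) = -18421/(35 + 33) = -18421/68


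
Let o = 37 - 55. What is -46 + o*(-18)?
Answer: 278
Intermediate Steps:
o = -18
-46 + o*(-18) = -46 - 18*(-18) = -46 + 324 = 278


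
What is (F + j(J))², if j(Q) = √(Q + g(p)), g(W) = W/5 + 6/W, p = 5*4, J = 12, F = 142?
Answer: (1420 + √1630)²/100 ≈ 21327.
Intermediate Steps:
p = 20
g(W) = 6/W + W/5 (g(W) = W*(⅕) + 6/W = W/5 + 6/W = 6/W + W/5)
j(Q) = √(43/10 + Q) (j(Q) = √(Q + (6/20 + (⅕)*20)) = √(Q + (6*(1/20) + 4)) = √(Q + (3/10 + 4)) = √(Q + 43/10) = √(43/10 + Q))
(F + j(J))² = (142 + √(430 + 100*12)/10)² = (142 + √(430 + 1200)/10)² = (142 + √1630/10)²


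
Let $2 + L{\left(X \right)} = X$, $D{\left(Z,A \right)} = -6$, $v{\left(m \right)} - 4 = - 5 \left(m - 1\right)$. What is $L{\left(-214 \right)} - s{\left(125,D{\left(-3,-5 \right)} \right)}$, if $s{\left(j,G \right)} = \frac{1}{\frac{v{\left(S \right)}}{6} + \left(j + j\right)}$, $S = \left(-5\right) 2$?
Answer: $- \frac{336750}{1559} \approx -216.0$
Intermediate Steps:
$S = -10$
$v{\left(m \right)} = 9 - 5 m$ ($v{\left(m \right)} = 4 - 5 \left(m - 1\right) = 4 - 5 \left(-1 + m\right) = 4 - \left(-5 + 5 m\right) = 9 - 5 m$)
$L{\left(X \right)} = -2 + X$
$s{\left(j,G \right)} = \frac{1}{\frac{59}{6} + 2 j}$ ($s{\left(j,G \right)} = \frac{1}{\frac{9 - -50}{6} + \left(j + j\right)} = \frac{1}{\left(9 + 50\right) \frac{1}{6} + 2 j} = \frac{1}{59 \cdot \frac{1}{6} + 2 j} = \frac{1}{\frac{59}{6} + 2 j}$)
$L{\left(-214 \right)} - s{\left(125,D{\left(-3,-5 \right)} \right)} = \left(-2 - 214\right) - \frac{6}{59 + 12 \cdot 125} = -216 - \frac{6}{59 + 1500} = -216 - \frac{6}{1559} = - \frac{336750}{1559}$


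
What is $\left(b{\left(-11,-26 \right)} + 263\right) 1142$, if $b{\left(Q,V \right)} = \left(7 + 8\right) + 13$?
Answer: $332322$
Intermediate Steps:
$b{\left(Q,V \right)} = 28$ ($b{\left(Q,V \right)} = 15 + 13 = 28$)
$\left(b{\left(-11,-26 \right)} + 263\right) 1142 = \left(28 + 263\right) 1142 = 291 \cdot 1142 = 332322$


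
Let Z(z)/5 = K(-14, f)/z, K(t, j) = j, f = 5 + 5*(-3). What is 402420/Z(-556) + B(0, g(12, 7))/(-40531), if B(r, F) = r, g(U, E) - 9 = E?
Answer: 22374552/5 ≈ 4.4749e+6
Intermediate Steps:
g(U, E) = 9 + E
f = -10 (f = 5 - 15 = -10)
Z(z) = -50/z (Z(z) = 5*(-10/z) = -50/z)
402420/Z(-556) + B(0, g(12, 7))/(-40531) = 402420/((-50/(-556))) + 0/(-40531) = 402420/((-50*(-1/556))) + 0*(-1/40531) = 402420/(25/278) + 0 = 402420*(278/25) + 0 = 22374552/5 + 0 = 22374552/5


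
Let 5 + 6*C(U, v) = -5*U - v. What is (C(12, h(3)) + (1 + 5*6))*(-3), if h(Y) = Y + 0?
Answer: -59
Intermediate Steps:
h(Y) = Y
C(U, v) = -⅚ - 5*U/6 - v/6 (C(U, v) = -⅚ + (-5*U - v)/6 = -⅚ + (-v - 5*U)/6 = -⅚ + (-5*U/6 - v/6) = -⅚ - 5*U/6 - v/6)
(C(12, h(3)) + (1 + 5*6))*(-3) = ((-⅚ - ⅚*12 - ⅙*3) + (1 + 5*6))*(-3) = ((-⅚ - 10 - ½) + (1 + 30))*(-3) = (-34/3 + 31)*(-3) = (59/3)*(-3) = -59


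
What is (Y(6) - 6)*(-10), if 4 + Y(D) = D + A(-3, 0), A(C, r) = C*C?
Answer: -50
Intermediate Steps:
A(C, r) = C²
Y(D) = 5 + D (Y(D) = -4 + (D + (-3)²) = -4 + (D + 9) = -4 + (9 + D) = 5 + D)
(Y(6) - 6)*(-10) = ((5 + 6) - 6)*(-10) = (11 - 6)*(-10) = 5*(-10) = -50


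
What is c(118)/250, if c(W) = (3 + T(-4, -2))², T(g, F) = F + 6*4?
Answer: 5/2 ≈ 2.5000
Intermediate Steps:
T(g, F) = 24 + F (T(g, F) = F + 24 = 24 + F)
c(W) = 625 (c(W) = (3 + (24 - 2))² = (3 + 22)² = 25² = 625)
c(118)/250 = 625/250 = 625*(1/250) = 5/2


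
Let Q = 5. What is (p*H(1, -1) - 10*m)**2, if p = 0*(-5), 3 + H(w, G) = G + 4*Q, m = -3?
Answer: 900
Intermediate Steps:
H(w, G) = 17 + G (H(w, G) = -3 + (G + 4*5) = -3 + (G + 20) = -3 + (20 + G) = 17 + G)
p = 0
(p*H(1, -1) - 10*m)**2 = (0*(17 - 1) - 10*(-3))**2 = (0*16 + 30)**2 = (0 + 30)**2 = 30**2 = 900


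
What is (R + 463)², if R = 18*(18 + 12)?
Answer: 1006009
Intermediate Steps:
R = 540 (R = 18*30 = 540)
(R + 463)² = (540 + 463)² = 1003² = 1006009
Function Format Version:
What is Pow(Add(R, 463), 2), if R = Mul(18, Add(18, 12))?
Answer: 1006009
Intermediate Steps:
R = 540 (R = Mul(18, 30) = 540)
Pow(Add(R, 463), 2) = Pow(Add(540, 463), 2) = Pow(1003, 2) = 1006009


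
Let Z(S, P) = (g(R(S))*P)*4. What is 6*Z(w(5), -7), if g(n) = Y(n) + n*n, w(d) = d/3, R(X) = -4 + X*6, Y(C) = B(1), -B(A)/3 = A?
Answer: -5544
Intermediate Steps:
B(A) = -3*A
Y(C) = -3 (Y(C) = -3*1 = -3)
R(X) = -4 + 6*X
w(d) = d/3 (w(d) = d*(⅓) = d/3)
g(n) = -3 + n² (g(n) = -3 + n*n = -3 + n²)
Z(S, P) = 4*P*(-3 + (-4 + 6*S)²) (Z(S, P) = ((-3 + (-4 + 6*S)²)*P)*4 = (P*(-3 + (-4 + 6*S)²))*4 = 4*P*(-3 + (-4 + 6*S)²))
6*Z(w(5), -7) = 6*(4*(-7)*(-3 + 4*(-2 + 3*((⅓)*5))²)) = 6*(4*(-7)*(-3 + 4*(-2 + 3*(5/3))²)) = 6*(4*(-7)*(-3 + 4*(-2 + 5)²)) = 6*(4*(-7)*(-3 + 4*3²)) = 6*(4*(-7)*(-3 + 4*9)) = 6*(4*(-7)*(-3 + 36)) = 6*(4*(-7)*33) = 6*(-924) = -5544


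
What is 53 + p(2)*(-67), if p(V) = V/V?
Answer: -14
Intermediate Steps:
p(V) = 1
53 + p(2)*(-67) = 53 + 1*(-67) = 53 - 67 = -14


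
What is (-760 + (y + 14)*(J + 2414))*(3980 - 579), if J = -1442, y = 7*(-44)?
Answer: -974481728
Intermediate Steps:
y = -308
(-760 + (y + 14)*(J + 2414))*(3980 - 579) = (-760 + (-308 + 14)*(-1442 + 2414))*(3980 - 579) = (-760 - 294*972)*3401 = (-760 - 285768)*3401 = -286528*3401 = -974481728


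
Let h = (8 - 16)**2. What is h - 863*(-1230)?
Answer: 1061554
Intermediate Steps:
h = 64 (h = (-8)**2 = 64)
h - 863*(-1230) = 64 - 863*(-1230) = 64 + 1061490 = 1061554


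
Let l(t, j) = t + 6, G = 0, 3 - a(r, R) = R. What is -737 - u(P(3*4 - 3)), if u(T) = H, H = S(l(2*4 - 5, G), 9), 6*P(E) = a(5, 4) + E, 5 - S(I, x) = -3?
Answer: -745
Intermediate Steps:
a(r, R) = 3 - R
l(t, j) = 6 + t
S(I, x) = 8 (S(I, x) = 5 - 1*(-3) = 5 + 3 = 8)
P(E) = -1/6 + E/6 (P(E) = ((3 - 1*4) + E)/6 = ((3 - 4) + E)/6 = (-1 + E)/6 = -1/6 + E/6)
H = 8
u(T) = 8
-737 - u(P(3*4 - 3)) = -737 - 1*8 = -737 - 8 = -745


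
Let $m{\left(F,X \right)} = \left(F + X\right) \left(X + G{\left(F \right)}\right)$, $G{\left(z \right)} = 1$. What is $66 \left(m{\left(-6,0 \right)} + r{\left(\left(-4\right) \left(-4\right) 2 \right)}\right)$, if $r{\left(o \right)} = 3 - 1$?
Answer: $-264$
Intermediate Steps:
$m{\left(F,X \right)} = \left(1 + X\right) \left(F + X\right)$ ($m{\left(F,X \right)} = \left(F + X\right) \left(X + 1\right) = \left(F + X\right) \left(1 + X\right) = \left(1 + X\right) \left(F + X\right)$)
$r{\left(o \right)} = 2$
$66 \left(m{\left(-6,0 \right)} + r{\left(\left(-4\right) \left(-4\right) 2 \right)}\right) = 66 \left(\left(-6 + 0 + 0^{2} - 0\right) + 2\right) = 66 \left(\left(-6 + 0 + 0 + 0\right) + 2\right) = 66 \left(-6 + 2\right) = 66 \left(-4\right) = -264$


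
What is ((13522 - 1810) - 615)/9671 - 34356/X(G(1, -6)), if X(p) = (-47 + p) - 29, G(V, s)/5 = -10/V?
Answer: 7944169/29013 ≈ 273.81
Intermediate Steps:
G(V, s) = -50/V (G(V, s) = 5*(-10/V) = -50/V)
X(p) = -76 + p
((13522 - 1810) - 615)/9671 - 34356/X(G(1, -6)) = ((13522 - 1810) - 615)/9671 - 34356/(-76 - 50/1) = (11712 - 615)*(1/9671) - 34356/(-76 - 50*1) = 11097*(1/9671) - 34356/(-76 - 50) = 11097/9671 - 34356/(-126) = 11097/9671 - 34356*(-1/126) = 11097/9671 + 818/3 = 7944169/29013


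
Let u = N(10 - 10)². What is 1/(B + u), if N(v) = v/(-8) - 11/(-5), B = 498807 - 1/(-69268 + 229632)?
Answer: 4009100/1999786547719 ≈ 2.0048e-6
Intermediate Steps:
B = 79990685747/160364 (B = 498807 - 1/160364 = 79990685747/160364 ≈ 4.9881e+5)
N(v) = 11/5 - v/8 (N(v) = v*(-⅛) - 11*(-⅕) = -v/8 + 11/5 = 11/5 - v/8)
u = 121/25 (u = (11/5 - (10 - 10)/8)² = (11/5 - ⅛*0)² = (11/5 + 0)² = (11/5)² = 121/25 ≈ 4.8400)
1/(B + u) = 1/(79990685747/160364 + 121/25) = 1/(1999786547719/4009100) = 4009100/1999786547719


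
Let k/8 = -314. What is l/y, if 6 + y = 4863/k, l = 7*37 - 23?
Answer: -592832/19935 ≈ -29.738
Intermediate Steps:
k = -2512 (k = 8*(-314) = -2512)
l = 236 (l = 259 - 23 = 236)
y = -19935/2512 (y = -6 + 4863/(-2512) = -6 + 4863*(-1/2512) = -6 - 4863/2512 = -19935/2512 ≈ -7.9359)
l/y = 236/(-19935/2512) = 236*(-2512/19935) = -592832/19935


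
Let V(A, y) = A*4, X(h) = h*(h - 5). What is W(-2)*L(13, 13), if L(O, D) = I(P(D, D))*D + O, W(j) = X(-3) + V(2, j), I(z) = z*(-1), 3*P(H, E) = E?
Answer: -4160/3 ≈ -1386.7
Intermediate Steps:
X(h) = h*(-5 + h)
P(H, E) = E/3
I(z) = -z
V(A, y) = 4*A
W(j) = 32 (W(j) = -3*(-5 - 3) + 4*2 = -3*(-8) + 8 = 24 + 8 = 32)
L(O, D) = O - D**2/3 (L(O, D) = (-D/3)*D + O = -D**2/3 + O = O - D**2/3)
W(-2)*L(13, 13) = 32*(13 - 1/3*13**2) = 32*(13 - 1/3*169) = 32*(13 - 169/3) = 32*(-130/3) = -4160/3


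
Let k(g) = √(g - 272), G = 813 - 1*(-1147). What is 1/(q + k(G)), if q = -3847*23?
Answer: -88481/7828885673 - 2*√422/7828885673 ≈ -1.1307e-5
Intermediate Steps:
G = 1960 (G = 813 + 1147 = 1960)
q = -88481
k(g) = √(-272 + g)
1/(q + k(G)) = 1/(-88481 + √(-272 + 1960)) = 1/(-88481 + √1688) = 1/(-88481 + 2*√422)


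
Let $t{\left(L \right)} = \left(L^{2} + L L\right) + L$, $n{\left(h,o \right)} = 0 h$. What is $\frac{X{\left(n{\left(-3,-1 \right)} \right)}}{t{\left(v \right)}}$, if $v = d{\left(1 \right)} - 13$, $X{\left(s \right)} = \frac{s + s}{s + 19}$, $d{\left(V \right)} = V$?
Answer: $0$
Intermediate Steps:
$n{\left(h,o \right)} = 0$
$X{\left(s \right)} = \frac{2 s}{19 + s}$
$v = -12$ ($v = 1 - 13 = -12$)
$t{\left(L \right)} = L + 2 L^{2}$ ($t{\left(L \right)} = \left(L^{2} + L^{2}\right) + L = 2 L^{2} + L = L + 2 L^{2}$)
$\frac{X{\left(n{\left(-3,-1 \right)} \right)}}{t{\left(v \right)}} = \frac{2 \cdot 0 \frac{1}{19 + 0}}{\left(-12\right) \left(1 + 2 \left(-12\right)\right)} = \frac{2 \cdot 0 \cdot \frac{1}{19}}{\left(-12\right) \left(1 - 24\right)} = \frac{2 \cdot 0 \cdot \frac{1}{19}}{\left(-12\right) \left(-23\right)} = \frac{0}{276} = 0 \cdot \frac{1}{276} = 0$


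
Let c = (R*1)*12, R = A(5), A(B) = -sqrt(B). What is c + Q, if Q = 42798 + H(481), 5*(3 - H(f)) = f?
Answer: 213524/5 - 12*sqrt(5) ≈ 42678.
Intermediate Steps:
H(f) = 3 - f/5
R = -sqrt(5) ≈ -2.2361
c = -12*sqrt(5) (c = (-sqrt(5)*1)*12 = -sqrt(5)*12 = -12*sqrt(5) ≈ -26.833)
Q = 213524/5 (Q = 42798 + (3 - 1/5*481) = 42798 + (3 - 481/5) = 42798 - 466/5 = 213524/5 ≈ 42705.)
c + Q = -12*sqrt(5) + 213524/5 = 213524/5 - 12*sqrt(5)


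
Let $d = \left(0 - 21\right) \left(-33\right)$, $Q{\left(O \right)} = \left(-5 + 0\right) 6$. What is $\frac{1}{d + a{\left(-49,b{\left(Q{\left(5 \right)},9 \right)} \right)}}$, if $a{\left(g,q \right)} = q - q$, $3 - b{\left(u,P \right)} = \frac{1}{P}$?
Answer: $\frac{1}{693} \approx 0.001443$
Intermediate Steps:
$Q{\left(O \right)} = -30$ ($Q{\left(O \right)} = \left(-5\right) 6 = -30$)
$b{\left(u,P \right)} = 3 - \frac{1}{P}$
$a{\left(g,q \right)} = 0$
$d = 693$ ($d = \left(-21\right) \left(-33\right) = 693$)
$\frac{1}{d + a{\left(-49,b{\left(Q{\left(5 \right)},9 \right)} \right)}} = \frac{1}{693 + 0} = \frac{1}{693}$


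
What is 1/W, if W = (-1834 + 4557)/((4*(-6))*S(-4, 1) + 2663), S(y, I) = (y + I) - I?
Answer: 2759/2723 ≈ 1.0132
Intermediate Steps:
S(y, I) = y (S(y, I) = (I + y) - I = y)
W = 2723/2759 (W = (-1834 + 4557)/((4*(-6))*(-4) + 2663) = 2723/(-24*(-4) + 2663) = 2723/(96 + 2663) = 2723/2759 ≈ 0.98695)
1/W = 1/(2723/2759) = 2759/2723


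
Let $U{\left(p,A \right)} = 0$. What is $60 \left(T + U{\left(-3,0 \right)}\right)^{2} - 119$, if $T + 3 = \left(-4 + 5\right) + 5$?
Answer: $421$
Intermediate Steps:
$T = 3$ ($T = -3 + \left(\left(-4 + 5\right) + 5\right) = -3 + \left(1 + 5\right) = -3 + 6 = 3$)
$60 \left(T + U{\left(-3,0 \right)}\right)^{2} - 119 = 60 \left(3 + 0\right)^{2} - 119 = 60 \cdot 3^{2} - 119 = 60 \cdot 9 - 119 = 540 - 119 = 421$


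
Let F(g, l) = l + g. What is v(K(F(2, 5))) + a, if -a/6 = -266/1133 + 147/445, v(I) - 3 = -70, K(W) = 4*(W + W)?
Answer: -34069481/504185 ≈ -67.573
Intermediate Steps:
F(g, l) = g + l
K(W) = 8*W (K(W) = 4*(2*W) = 8*W)
v(I) = -67 (v(I) = 3 - 70 = -67)
a = -289086/504185 (a = -6*(-266/1133 + 147/445) = -6*48181/504185 = -289086/504185 ≈ -0.57337)
v(K(F(2, 5))) + a = -67 - 289086/504185 = -34069481/504185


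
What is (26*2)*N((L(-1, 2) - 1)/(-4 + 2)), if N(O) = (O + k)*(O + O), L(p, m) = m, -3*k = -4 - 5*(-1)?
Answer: 130/3 ≈ 43.333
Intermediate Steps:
k = -⅓ (k = -(-4 - 5*(-1))/3 = -(-4 + 5)/3 = -⅓*1 = -⅓ ≈ -0.33333)
N(O) = 2*O*(-⅓ + O) (N(O) = (O - ⅓)*(O + O) = (-⅓ + O)*(2*O) = 2*O*(-⅓ + O))
(26*2)*N((L(-1, 2) - 1)/(-4 + 2)) = (26*2)*(2*((2 - 1)/(-4 + 2))*(-1 + 3*((2 - 1)/(-4 + 2)))/3) = 52*(2*(1/(-2))*(-1 + 3*(1/(-2)))/3) = 52*(2*(1*(-½))*(-1 + 3*(1*(-½)))/3) = 52*((⅔)*(-½)*(-1 + 3*(-½))) = 52*((⅔)*(-½)*(-1 - 3/2)) = 52*((⅔)*(-½)*(-5/2)) = 52*(⅚) = 130/3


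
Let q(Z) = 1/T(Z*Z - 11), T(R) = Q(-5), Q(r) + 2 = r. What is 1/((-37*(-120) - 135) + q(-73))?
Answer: 7/30134 ≈ 0.00023230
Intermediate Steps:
Q(r) = -2 + r
T(R) = -7 (T(R) = -2 - 5 = -7)
q(Z) = -⅐ (q(Z) = 1/(-7) = -⅐)
1/((-37*(-120) - 135) + q(-73)) = 1/((-37*(-120) - 135) - ⅐) = 1/((4440 - 135) - ⅐) = 1/(4305 - ⅐) = 1/(30134/7) = 7/30134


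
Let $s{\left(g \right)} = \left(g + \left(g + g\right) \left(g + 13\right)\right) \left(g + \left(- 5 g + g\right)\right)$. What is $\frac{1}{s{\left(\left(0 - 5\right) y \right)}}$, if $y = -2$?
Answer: $- \frac{1}{14100} \approx -7.0922 \cdot 10^{-5}$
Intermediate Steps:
$s{\left(g \right)} = - 3 g \left(g + 2 g \left(13 + g\right)\right)$ ($s{\left(g \right)} = \left(g + 2 g \left(13 + g\right)\right) \left(g - 4 g\right) = \left(g + 2 g \left(13 + g\right)\right) \left(- 3 g\right) = - 3 g \left(g + 2 g \left(13 + g\right)\right)$)
$\frac{1}{s{\left(\left(0 - 5\right) y \right)}} = \frac{1}{\left(\left(0 - 5\right) \left(-2\right)\right)^{2} \left(-81 - 6 \left(0 - 5\right) \left(-2\right)\right)} = \frac{1}{\left(\left(-5\right) \left(-2\right)\right)^{2} \left(-81 - 6 \left(\left(-5\right) \left(-2\right)\right)\right)} = \frac{1}{10^{2} \left(-81 - 60\right)} = \frac{1}{100 \left(-81 - 60\right)} = \frac{1}{100 \left(-141\right)} = \frac{1}{-14100} = - \frac{1}{14100}$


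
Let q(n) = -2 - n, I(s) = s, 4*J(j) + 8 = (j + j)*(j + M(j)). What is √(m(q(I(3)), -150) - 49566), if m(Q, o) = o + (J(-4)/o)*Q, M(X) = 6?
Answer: I*√1242905/5 ≈ 222.97*I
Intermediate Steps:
J(j) = -2 + j*(6 + j)/2 (J(j) = -2 + ((j + j)*(j + 6))/4 = -2 + ((2*j)*(6 + j))/4 = -2 + (2*j*(6 + j))/4 = -2 + j*(6 + j)/2)
m(Q, o) = o - 6*Q/o (m(Q, o) = o + ((-2 + (½)*(-4)² + 3*(-4))/o)*Q = o + ((-2 + (½)*16 - 12)/o)*Q = o + ((-2 + 8 - 12)/o)*Q = o + (-6/o)*Q = o - 6*Q/o)
√(m(q(I(3)), -150) - 49566) = √((-150 - 6*(-2 - 1*3)/(-150)) - 49566) = √((-150 - 6*(-2 - 3)*(-1/150)) - 49566) = √((-150 - 6*(-5)*(-1/150)) - 49566) = √((-150 - ⅕) - 49566) = √(-751/5 - 49566) = √(-248581/5) = I*√1242905/5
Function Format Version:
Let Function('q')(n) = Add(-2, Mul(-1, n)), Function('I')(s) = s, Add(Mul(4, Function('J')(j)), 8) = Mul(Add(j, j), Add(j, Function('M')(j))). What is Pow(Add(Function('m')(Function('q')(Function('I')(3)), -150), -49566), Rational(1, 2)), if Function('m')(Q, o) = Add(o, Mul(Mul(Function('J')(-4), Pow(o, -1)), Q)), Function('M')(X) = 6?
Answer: Mul(Rational(1, 5), I, Pow(1242905, Rational(1, 2))) ≈ Mul(222.97, I)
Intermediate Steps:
Function('J')(j) = Add(-2, Mul(Rational(1, 2), j, Add(6, j))) (Function('J')(j) = Add(-2, Mul(Rational(1, 4), Mul(Add(j, j), Add(j, 6)))) = Add(-2, Mul(Rational(1, 4), Mul(Mul(2, j), Add(6, j)))) = Add(-2, Mul(Rational(1, 4), Mul(2, j, Add(6, j)))) = Add(-2, Mul(Rational(1, 2), j, Add(6, j))))
Function('m')(Q, o) = Add(o, Mul(-6, Q, Pow(o, -1))) (Function('m')(Q, o) = Add(o, Mul(Mul(Add(-2, Mul(Rational(1, 2), Pow(-4, 2)), Mul(3, -4)), Pow(o, -1)), Q)) = Add(o, Mul(Mul(Add(-2, Mul(Rational(1, 2), 16), -12), Pow(o, -1)), Q)) = Add(o, Mul(Mul(Add(-2, 8, -12), Pow(o, -1)), Q)) = Add(o, Mul(Mul(-6, Pow(o, -1)), Q)) = Add(o, Mul(-6, Q, Pow(o, -1))))
Pow(Add(Function('m')(Function('q')(Function('I')(3)), -150), -49566), Rational(1, 2)) = Pow(Add(Add(-150, Mul(-6, Add(-2, Mul(-1, 3)), Pow(-150, -1))), -49566), Rational(1, 2)) = Pow(Add(Add(-150, Mul(-6, Add(-2, -3), Rational(-1, 150))), -49566), Rational(1, 2)) = Pow(Add(Add(-150, Mul(-6, -5, Rational(-1, 150))), -49566), Rational(1, 2)) = Pow(Add(Add(-150, Rational(-1, 5)), -49566), Rational(1, 2)) = Pow(Add(Rational(-751, 5), -49566), Rational(1, 2)) = Pow(Rational(-248581, 5), Rational(1, 2)) = Mul(Rational(1, 5), I, Pow(1242905, Rational(1, 2)))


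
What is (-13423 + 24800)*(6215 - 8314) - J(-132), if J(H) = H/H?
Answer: -23880324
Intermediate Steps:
J(H) = 1
(-13423 + 24800)*(6215 - 8314) - J(-132) = (-13423 + 24800)*(6215 - 8314) - 1*1 = 11377*(-2099) - 1 = -23880323 - 1 = -23880324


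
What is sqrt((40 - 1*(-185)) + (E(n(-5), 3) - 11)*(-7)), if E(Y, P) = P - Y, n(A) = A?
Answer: sqrt(246) ≈ 15.684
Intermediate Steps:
sqrt((40 - 1*(-185)) + (E(n(-5), 3) - 11)*(-7)) = sqrt((40 - 1*(-185)) + ((3 - 1*(-5)) - 11)*(-7)) = sqrt((40 + 185) + ((3 + 5) - 11)*(-7)) = sqrt(225 + (8 - 11)*(-7)) = sqrt(225 - 3*(-7)) = sqrt(225 + 21) = sqrt(246)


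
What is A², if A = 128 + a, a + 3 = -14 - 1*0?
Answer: 12321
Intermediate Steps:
a = -17 (a = -3 + (-14 - 1*0) = -3 + (-14 + 0) = -3 - 14 = -17)
A = 111 (A = 128 - 17 = 111)
A² = 111² = 12321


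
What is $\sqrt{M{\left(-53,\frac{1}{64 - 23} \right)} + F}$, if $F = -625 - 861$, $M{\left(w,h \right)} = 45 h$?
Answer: $\frac{i \sqrt{2496121}}{41} \approx 38.534 i$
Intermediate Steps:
$F = -1486$
$\sqrt{M{\left(-53,\frac{1}{64 - 23} \right)} + F} = \sqrt{\frac{45}{64 - 23} - 1486} = \sqrt{\frac{45}{41} - 1486} = \sqrt{- \frac{60881}{41}} = \frac{i \sqrt{2496121}}{41}$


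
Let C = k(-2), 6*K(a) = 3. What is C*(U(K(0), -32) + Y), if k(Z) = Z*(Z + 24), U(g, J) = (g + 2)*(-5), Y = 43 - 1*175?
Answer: 6358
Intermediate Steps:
K(a) = 1/2 (K(a) = (1/6)*3 = 1/2)
Y = -132 (Y = 43 - 175 = -132)
U(g, J) = -10 - 5*g (U(g, J) = (2 + g)*(-5) = -10 - 5*g)
k(Z) = Z*(24 + Z)
C = -44 (C = -2*(24 - 2) = -2*22 = -44)
C*(U(K(0), -32) + Y) = -44*((-10 - 5*1/2) - 132) = -44*((-10 - 5/2) - 132) = -44*(-25/2 - 132) = -44*(-289/2) = 6358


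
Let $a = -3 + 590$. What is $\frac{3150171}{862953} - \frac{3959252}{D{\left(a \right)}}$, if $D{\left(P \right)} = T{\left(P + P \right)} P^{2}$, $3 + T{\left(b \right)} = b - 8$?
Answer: $\frac{419654393376527}{115271463058297} \approx 3.6406$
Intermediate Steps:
$T{\left(b \right)} = -11 + b$ ($T{\left(b \right)} = -3 + \left(b - 8\right) = -3 + \left(-8 + b\right) = -11 + b$)
$a = 587$
$D{\left(P \right)} = P^{2} \left(-11 + 2 P\right)$ ($D{\left(P \right)} = \left(-11 + \left(P + P\right)\right) P^{2} = \left(-11 + 2 P\right) P^{2} = P^{2} \left(-11 + 2 P\right)$)
$\frac{3150171}{862953} - \frac{3959252}{D{\left(a \right)}} = \frac{3150171}{862953} - \frac{3959252}{587^{2} \left(-11 + 2 \cdot 587\right)} = 3150171 \cdot \frac{1}{862953} - \frac{3959252}{344569 \left(-11 + 1174\right)} = \frac{1050057}{287651} - \frac{3959252}{344569 \cdot 1163} = \frac{1050057}{287651} - \frac{3959252}{400733747} = \frac{419654393376527}{115271463058297}$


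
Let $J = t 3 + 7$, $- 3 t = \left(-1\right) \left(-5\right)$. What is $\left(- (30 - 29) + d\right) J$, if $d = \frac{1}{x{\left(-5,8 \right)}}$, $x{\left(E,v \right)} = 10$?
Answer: $- \frac{9}{5} \approx -1.8$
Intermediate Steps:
$t = - \frac{5}{3}$ ($t = - \frac{\left(-1\right) \left(-5\right)}{3} = \left(- \frac{1}{3}\right) 5 = - \frac{5}{3} \approx -1.6667$)
$J = 2$ ($J = \left(- \frac{5}{3}\right) 3 + 7 = -5 + 7 = 2$)
$d = \frac{1}{10} \approx 0.1$
$\left(- (30 - 29) + d\right) J = \left(- (30 - 29) + \frac{1}{10}\right) 2 = \left(\left(-1\right) 1 + \frac{1}{10}\right) 2 = \left(-1 + \frac{1}{10}\right) 2 = \left(- \frac{9}{10}\right) 2 = - \frac{9}{5}$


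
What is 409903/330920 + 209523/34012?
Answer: 20819242999/2813812760 ≈ 7.3989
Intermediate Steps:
409903/330920 + 209523/34012 = 20819242999/2813812760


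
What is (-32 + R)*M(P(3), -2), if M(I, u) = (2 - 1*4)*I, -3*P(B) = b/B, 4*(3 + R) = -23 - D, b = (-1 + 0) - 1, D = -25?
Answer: 46/3 ≈ 15.333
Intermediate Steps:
b = -2 (b = -1 - 1 = -2)
R = -5/2 (R = -3 + (-23 - 1*(-25))/4 = -3 + (-23 + 25)/4 = -3 + (¼)*2 = -3 + ½ = -5/2 ≈ -2.5000)
P(B) = 2/(3*B) (P(B) = -(-2)/(3*B) = 2/(3*B))
M(I, u) = -2*I (M(I, u) = (2 - 4)*I = -2*I)
(-32 + R)*M(P(3), -2) = (-32 - 5/2)*(-4/(3*3)) = -(-69)*(⅔)*(⅓) = -(-69)*2/9 = -69/2*(-4/9) = 46/3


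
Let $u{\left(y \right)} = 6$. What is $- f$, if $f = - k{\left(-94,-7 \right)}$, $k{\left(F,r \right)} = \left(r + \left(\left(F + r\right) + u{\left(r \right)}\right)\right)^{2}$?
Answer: $10404$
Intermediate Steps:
$k{\left(F,r \right)} = \left(6 + F + 2 r\right)^{2}$ ($k{\left(F,r \right)} = \left(r + \left(\left(F + r\right) + 6\right)\right)^{2} = \left(r + \left(6 + F + r\right)\right)^{2} = \left(6 + F + 2 r\right)^{2}$)
$f = -10404$ ($f = - \left(6 - 94 + 2 \left(-7\right)\right)^{2} = - \left(6 - 94 - 14\right)^{2} = - \left(-102\right)^{2} = \left(-1\right) 10404 = -10404$)
$- f = \left(-1\right) \left(-10404\right) = 10404$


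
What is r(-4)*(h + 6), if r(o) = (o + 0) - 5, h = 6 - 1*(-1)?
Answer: -117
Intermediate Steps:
h = 7 (h = 6 + 1 = 7)
r(o) = -5 + o (r(o) = o - 5 = -5 + o)
r(-4)*(h + 6) = (-5 - 4)*(7 + 6) = -9*13 = -117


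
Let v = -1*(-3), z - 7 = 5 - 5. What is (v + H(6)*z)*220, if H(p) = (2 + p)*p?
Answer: 74580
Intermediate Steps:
z = 7 (z = 7 + (5 - 5) = 7 + 0 = 7)
H(p) = p*(2 + p)
v = 3
(v + H(6)*z)*220 = (3 + (6*(2 + 6))*7)*220 = (3 + (6*8)*7)*220 = (3 + 48*7)*220 = (3 + 336)*220 = 339*220 = 74580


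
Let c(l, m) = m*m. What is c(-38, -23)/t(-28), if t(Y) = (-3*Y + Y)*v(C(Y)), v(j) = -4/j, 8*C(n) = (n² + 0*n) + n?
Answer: -14283/64 ≈ -223.17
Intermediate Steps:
C(n) = n/8 + n²/8 (C(n) = ((n² + 0*n) + n)/8 = ((n² + 0) + n)/8 = (n² + n)/8 = (n + n²)/8 = n/8 + n²/8)
c(l, m) = m²
t(Y) = 64/(1 + Y) (t(Y) = (-3*Y + Y)*(-4*8/(Y*(1 + Y))) = (-2*Y)*(-32/(Y*(1 + Y))) = 64/(1 + Y))
c(-38, -23)/t(-28) = (-23)²/((64/(1 - 28))) = 529/((64/(-27))) = 529/((64*(-1/27))) = 529/(-64/27) = 529*(-27/64) = -14283/64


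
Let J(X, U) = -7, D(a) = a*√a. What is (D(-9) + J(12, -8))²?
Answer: -680 + 378*I ≈ -680.0 + 378.0*I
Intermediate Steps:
D(a) = a^(3/2)
(D(-9) + J(12, -8))² = ((-9)^(3/2) - 7)² = (-27*I - 7)² = (-7 - 27*I)²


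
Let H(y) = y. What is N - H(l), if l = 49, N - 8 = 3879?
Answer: 3838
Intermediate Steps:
N = 3887 (N = 8 + 3879 = 3887)
N - H(l) = 3887 - 1*49 = 3887 - 49 = 3838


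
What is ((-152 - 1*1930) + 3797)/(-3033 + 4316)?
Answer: 1715/1283 ≈ 1.3367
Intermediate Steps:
((-152 - 1*1930) + 3797)/(-3033 + 4316) = ((-152 - 1930) + 3797)/1283 = (-2082 + 3797)*(1/1283) = 1715*(1/1283) = 1715/1283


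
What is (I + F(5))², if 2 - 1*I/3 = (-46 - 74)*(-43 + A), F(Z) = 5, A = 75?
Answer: 132963961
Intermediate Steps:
I = 11526 (I = 6 - 3*(-46 - 74)*(-43 + 75) = 6 - (-360)*32 = 6 - 3*(-3840) = 6 + 11520 = 11526)
(I + F(5))² = (11526 + 5)² = 11531² = 132963961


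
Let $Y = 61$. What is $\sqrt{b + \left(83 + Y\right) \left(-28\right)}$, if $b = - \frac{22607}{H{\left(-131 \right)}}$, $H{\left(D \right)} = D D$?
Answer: $\frac{i \sqrt{69215759}}{131} \approx 63.508 i$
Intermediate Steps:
$H{\left(D \right)} = D^{2}$
$b = - \frac{22607}{17161}$ ($b = - \frac{22607}{\left(-131\right)^{2}} = - \frac{22607}{17161} \approx -1.3173$)
$\sqrt{b + \left(83 + Y\right) \left(-28\right)} = \sqrt{- \frac{22607}{17161} + \left(83 + 61\right) \left(-28\right)} = \sqrt{- \frac{22607}{17161} + 144 \left(-28\right)} = \sqrt{- \frac{22607}{17161} - 4032} = \sqrt{- \frac{69215759}{17161}} = \frac{i \sqrt{69215759}}{131}$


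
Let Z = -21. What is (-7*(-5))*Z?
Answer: -735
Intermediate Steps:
(-7*(-5))*Z = -7*(-5)*(-21) = 35*(-21) = -735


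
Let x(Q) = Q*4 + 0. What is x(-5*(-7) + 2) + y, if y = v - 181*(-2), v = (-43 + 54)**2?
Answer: 631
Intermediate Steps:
v = 121 (v = 11**2 = 121)
y = 483 (y = 121 - 181*(-2) = 121 - 1*(-362) = 121 + 362 = 483)
x(Q) = 4*Q (x(Q) = 4*Q + 0 = 4*Q)
x(-5*(-7) + 2) + y = 4*(-5*(-7) + 2) + 483 = 4*(35 + 2) + 483 = 4*37 + 483 = 148 + 483 = 631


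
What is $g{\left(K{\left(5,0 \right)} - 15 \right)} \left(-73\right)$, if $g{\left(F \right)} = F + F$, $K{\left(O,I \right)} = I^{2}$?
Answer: $2190$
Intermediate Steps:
$g{\left(F \right)} = 2 F$
$g{\left(K{\left(5,0 \right)} - 15 \right)} \left(-73\right) = 2 \left(0^{2} - 15\right) \left(-73\right) = 2 \left(0 - 15\right) \left(-73\right) = 2 \left(-15\right) \left(-73\right) = \left(-30\right) \left(-73\right) = 2190$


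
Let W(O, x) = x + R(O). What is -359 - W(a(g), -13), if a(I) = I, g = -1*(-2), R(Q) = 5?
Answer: -351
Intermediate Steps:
g = 2
W(O, x) = 5 + x (W(O, x) = x + 5 = 5 + x)
-359 - W(a(g), -13) = -359 - (5 - 13) = -359 - 1*(-8) = -359 + 8 = -351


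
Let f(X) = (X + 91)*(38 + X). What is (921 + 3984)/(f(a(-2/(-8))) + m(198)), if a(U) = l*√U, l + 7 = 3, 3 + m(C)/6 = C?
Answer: 545/486 ≈ 1.1214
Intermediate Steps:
m(C) = -18 + 6*C
l = -4 (l = -7 + 3 = -4)
a(U) = -4*√U
f(X) = (38 + X)*(91 + X) (f(X) = (91 + X)*(38 + X) = (38 + X)*(91 + X))
(921 + 3984)/(f(a(-2/(-8))) + m(198)) = (921 + 3984)/((3458 + (-4*√2*√(-1/(-8)))² + 129*(-4*√2*√(-1/(-8)))) + (-18 + 6*198)) = 4905/((3458 + (-4*√(-2*(-⅛)))² + 129*(-4*√(-2*(-⅛)))) + (-18 + 1188)) = 4905/((3458 + (-4*√(¼))² + 129*(-4*√(¼))) + 1170) = 4905/((3458 + (-4*½)² + 129*(-4*½)) + 1170) = 4905/((3458 + (-2)² + 129*(-2)) + 1170) = 4905/((3458 + 4 - 258) + 1170) = 4905/(3204 + 1170) = 4905/4374 = 4905*(1/4374) = 545/486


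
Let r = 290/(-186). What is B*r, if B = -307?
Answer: 44515/93 ≈ 478.66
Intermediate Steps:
r = -145/93 (r = 290*(-1/186) = -145/93 ≈ -1.5591)
B*r = -307*(-145/93) = 44515/93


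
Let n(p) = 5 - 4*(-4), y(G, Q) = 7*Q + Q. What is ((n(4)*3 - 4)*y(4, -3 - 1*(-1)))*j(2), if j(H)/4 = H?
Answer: -7552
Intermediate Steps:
y(G, Q) = 8*Q
j(H) = 4*H
n(p) = 21 (n(p) = 5 + 16 = 21)
((n(4)*3 - 4)*y(4, -3 - 1*(-1)))*j(2) = ((21*3 - 4)*(8*(-3 - 1*(-1))))*(4*2) = ((63 - 4)*(8*(-3 + 1)))*8 = (59*(8*(-2)))*8 = (59*(-16))*8 = -944*8 = -7552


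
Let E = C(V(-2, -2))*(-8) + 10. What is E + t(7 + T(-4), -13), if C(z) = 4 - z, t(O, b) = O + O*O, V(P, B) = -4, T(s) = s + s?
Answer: -54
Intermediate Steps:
T(s) = 2*s
t(O, b) = O + O²
E = -54 (E = (4 - 1*(-4))*(-8) + 10 = (4 + 4)*(-8) + 10 = 8*(-8) + 10 = -64 + 10 = -54)
E + t(7 + T(-4), -13) = -54 + (7 + 2*(-4))*(1 + (7 + 2*(-4))) = -54 + (7 - 8)*(1 + (7 - 8)) = -54 - (1 - 1) = -54 - 1*0 = -54 + 0 = -54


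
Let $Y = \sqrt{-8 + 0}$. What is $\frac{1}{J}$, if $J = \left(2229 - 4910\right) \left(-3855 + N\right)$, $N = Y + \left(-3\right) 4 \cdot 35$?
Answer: $\frac{4275}{48996972073} + \frac{2 i \sqrt{2}}{48996972073} \approx 8.725 \cdot 10^{-8} + 5.7727 \cdot 10^{-11} i$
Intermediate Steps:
$Y = 2 i \sqrt{2}$ ($Y = \sqrt{-8} = 2 i \sqrt{2} \approx 2.8284 i$)
$N = -420 + 2 i \sqrt{2}$ ($N = 2 i \sqrt{2} + \left(-3\right) 4 \cdot 35 = 2 i \sqrt{2} - 420 = -420 + 2 i \sqrt{2} \approx -420.0 + 2.8284 i$)
$J = 11461275 - 5362 i \sqrt{2}$ ($J = \left(2229 - 4910\right) \left(-3855 - \left(420 - 2 i \sqrt{2}\right)\right) = - 2681 \left(-4275 + 2 i \sqrt{2}\right) = 11461275 - 5362 i \sqrt{2} \approx 1.1461 \cdot 10^{7} - 7583.0 i$)
$\frac{1}{J} = \frac{1}{11461275 - 5362 i \sqrt{2}}$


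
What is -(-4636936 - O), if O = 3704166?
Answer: 8341102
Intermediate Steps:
-(-4636936 - O) = -(-4636936 - 1*3704166) = -(-4636936 - 3704166) = -1*(-8341102) = 8341102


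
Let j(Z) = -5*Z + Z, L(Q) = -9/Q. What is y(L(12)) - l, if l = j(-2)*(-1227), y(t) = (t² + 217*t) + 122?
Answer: 156413/16 ≈ 9775.8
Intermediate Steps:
y(t) = 122 + t² + 217*t
j(Z) = -4*Z
l = -9816 (l = -4*(-2)*(-1227) = 8*(-1227) = -9816)
y(L(12)) - l = (122 + (-9/12)² + 217*(-9/12)) - 1*(-9816) = (122 + (-9*1/12)² + 217*(-9*1/12)) + 9816 = (122 + (-¾)² + 217*(-¾)) + 9816 = (122 + 9/16 - 651/4) + 9816 = -643/16 + 9816 = 156413/16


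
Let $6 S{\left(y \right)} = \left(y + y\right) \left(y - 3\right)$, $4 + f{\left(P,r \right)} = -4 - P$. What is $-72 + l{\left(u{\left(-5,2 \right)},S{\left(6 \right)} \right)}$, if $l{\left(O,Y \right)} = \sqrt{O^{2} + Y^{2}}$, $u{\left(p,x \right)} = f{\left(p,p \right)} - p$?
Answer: $-72 + 2 \sqrt{10} \approx -65.675$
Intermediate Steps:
$f{\left(P,r \right)} = -8 - P$ ($f{\left(P,r \right)} = -4 - \left(4 + P\right) = -8 - P$)
$u{\left(p,x \right)} = -8 - 2 p$ ($u{\left(p,x \right)} = \left(-8 - p\right) - p = -8 - 2 p$)
$S{\left(y \right)} = \frac{y \left(-3 + y\right)}{3}$ ($S{\left(y \right)} = \frac{\left(y + y\right) \left(y - 3\right)}{6} = \frac{2 y \left(-3 + y\right)}{6} = \frac{y \left(-3 + y\right)}{3}$)
$-72 + l{\left(u{\left(-5,2 \right)},S{\left(6 \right)} \right)} = -72 + \sqrt{\left(-8 - -10\right)^{2} + \left(\frac{1}{3} \cdot 6 \left(-3 + 6\right)\right)^{2}} = -72 + \sqrt{\left(-8 + 10\right)^{2} + \left(\frac{1}{3} \cdot 6 \cdot 3\right)^{2}} = -72 + \sqrt{2^{2} + 6^{2}} = -72 + \sqrt{4 + 36} = -72 + \sqrt{40} = -72 + 2 \sqrt{10}$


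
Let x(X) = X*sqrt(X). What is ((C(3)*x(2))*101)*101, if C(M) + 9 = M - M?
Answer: -183618*sqrt(2) ≈ -2.5968e+5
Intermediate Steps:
x(X) = X**(3/2)
C(M) = -9 (C(M) = -9 + (M - M) = -9 + 0 = -9)
((C(3)*x(2))*101)*101 = (-18*sqrt(2)*101)*101 = -1818*sqrt(2)*101 = -183618*sqrt(2)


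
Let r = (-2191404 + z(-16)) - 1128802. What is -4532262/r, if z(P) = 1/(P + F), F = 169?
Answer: 693436086/507991517 ≈ 1.3651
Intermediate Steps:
z(P) = 1/(169 + P) (z(P) = 1/(P + 169) = 1/(169 + P))
r = -507991517/153 (r = (-2191404 + 1/(169 - 16)) - 1128802 = (-2191404 + 1/153) - 1128802 = -335284811/153 - 1128802 = -507991517/153 ≈ -3.3202e+6)
-4532262/r = -4532262/(-507991517/153) = -4532262*(-153/507991517) = 693436086/507991517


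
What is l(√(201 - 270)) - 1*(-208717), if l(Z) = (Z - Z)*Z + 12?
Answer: 208729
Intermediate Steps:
l(Z) = 12 (l(Z) = 0*Z + 12 = 0 + 12 = 12)
l(√(201 - 270)) - 1*(-208717) = 12 - 1*(-208717) = 12 + 208717 = 208729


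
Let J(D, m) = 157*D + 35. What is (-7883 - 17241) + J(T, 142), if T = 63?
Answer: -15198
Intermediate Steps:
J(D, m) = 35 + 157*D
(-7883 - 17241) + J(T, 142) = (-7883 - 17241) + (35 + 157*63) = -25124 + (35 + 9891) = -25124 + 9926 = -15198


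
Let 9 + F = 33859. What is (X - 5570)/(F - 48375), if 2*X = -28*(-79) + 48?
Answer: 888/2905 ≈ 0.30568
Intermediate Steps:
F = 33850 (F = -9 + 33859 = 33850)
X = 1130 (X = (-28*(-79) + 48)/2 = (2212 + 48)/2 = (1/2)*2260 = 1130)
(X - 5570)/(F - 48375) = (1130 - 5570)/(33850 - 48375) = -4440/(-14525) = -4440*(-1/14525) = 888/2905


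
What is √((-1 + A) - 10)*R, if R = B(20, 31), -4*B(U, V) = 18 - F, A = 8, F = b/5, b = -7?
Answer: -97*I*√3/20 ≈ -8.4005*I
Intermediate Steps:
F = -7/5 ≈ -1.4000
B(U, V) = -97/20 (B(U, V) = -(18 - 1*(-7/5))/4 = -(18 + 7/5)/4 = -¼*97/5 = -97/20)
R = -97/20 ≈ -4.8500
√((-1 + A) - 10)*R = √((-1 + 8) - 10)*(-97/20) = √(7 - 10)*(-97/20) = √(-3)*(-97/20) = (I*√3)*(-97/20) = -97*I*√3/20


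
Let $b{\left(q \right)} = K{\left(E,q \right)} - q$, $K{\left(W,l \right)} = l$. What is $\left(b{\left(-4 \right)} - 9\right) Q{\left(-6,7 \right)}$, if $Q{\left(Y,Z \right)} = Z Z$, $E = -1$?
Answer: $-441$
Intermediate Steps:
$b{\left(q \right)} = 0$ ($b{\left(q \right)} = q - q = 0$)
$Q{\left(Y,Z \right)} = Z^{2}$
$\left(b{\left(-4 \right)} - 9\right) Q{\left(-6,7 \right)} = \left(0 - 9\right) 7^{2} = \left(-9\right) 49 = -441$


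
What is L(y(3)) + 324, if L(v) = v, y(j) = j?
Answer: 327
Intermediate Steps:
L(y(3)) + 324 = 3 + 324 = 327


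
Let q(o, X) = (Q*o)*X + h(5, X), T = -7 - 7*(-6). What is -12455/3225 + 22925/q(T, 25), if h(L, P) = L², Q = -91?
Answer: -8522809/2053680 ≈ -4.1500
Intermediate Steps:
T = 35 (T = -7 + 42 = 35)
q(o, X) = 25 - 91*X*o (q(o, X) = (-91*o)*X + 5² = -91*X*o + 25 = 25 - 91*X*o)
-12455/3225 + 22925/q(T, 25) = -12455/3225 + 22925/(25 - 91*25*35) = -12455*1/3225 + 22925/(25 - 79625) = -2491/645 + 22925/(-79600) = -2491/645 + 22925*(-1/79600) = -2491/645 - 917/3184 = -8522809/2053680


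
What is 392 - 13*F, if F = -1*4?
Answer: 444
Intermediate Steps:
F = -4
392 - 13*F = 392 - 13*(-4) = 392 - 1*(-52) = 392 + 52 = 444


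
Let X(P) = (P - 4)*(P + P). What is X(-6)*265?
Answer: 31800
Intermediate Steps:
X(P) = 2*P*(-4 + P) (X(P) = (-4 + P)*(2*P) = 2*P*(-4 + P))
X(-6)*265 = (2*(-6)*(-4 - 6))*265 = (2*(-6)*(-10))*265 = 120*265 = 31800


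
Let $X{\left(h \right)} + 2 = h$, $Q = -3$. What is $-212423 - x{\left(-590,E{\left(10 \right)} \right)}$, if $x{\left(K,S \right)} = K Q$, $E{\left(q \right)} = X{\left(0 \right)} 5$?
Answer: $-214193$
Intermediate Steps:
$X{\left(h \right)} = -2 + h$
$E{\left(q \right)} = -10$ ($E{\left(q \right)} = \left(-2 + 0\right) 5 = \left(-2\right) 5 = -10$)
$x{\left(K,S \right)} = - 3 K$ ($x{\left(K,S \right)} = K \left(-3\right) = - 3 K$)
$-212423 - x{\left(-590,E{\left(10 \right)} \right)} = -212423 - \left(-3\right) \left(-590\right) = -212423 - 1770 = -214193$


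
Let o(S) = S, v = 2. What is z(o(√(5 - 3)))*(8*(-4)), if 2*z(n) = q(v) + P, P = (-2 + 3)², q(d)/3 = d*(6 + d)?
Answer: -784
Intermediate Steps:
q(d) = 3*d*(6 + d) (q(d) = 3*(d*(6 + d)) = 3*d*(6 + d))
P = 1 (P = 1² = 1)
z(n) = 49/2 (z(n) = (3*2*(6 + 2) + 1)/2 = (3*2*8 + 1)/2 = (48 + 1)/2 = (½)*49 = 49/2)
z(o(√(5 - 3)))*(8*(-4)) = 49*(8*(-4))/2 = (49/2)*(-32) = -784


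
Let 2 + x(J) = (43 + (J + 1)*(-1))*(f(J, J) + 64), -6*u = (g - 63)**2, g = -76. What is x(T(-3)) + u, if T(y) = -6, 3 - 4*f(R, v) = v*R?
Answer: -3277/6 ≈ -546.17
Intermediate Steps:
f(R, v) = 3/4 - R*v/4 (f(R, v) = 3/4 - v*R/4 = 3/4 - R*v/4)
u = -19321/6 (u = -(-76 - 63)**2/6 = -1/6*(-139)**2 = -1/6*19321 = -19321/6 ≈ -3220.2)
x(J) = -2 + (42 - J)*(259/4 - J**2/4) (x(J) = -2 + (43 + (J + 1)*(-1))*((3/4 - J*J/4) + 64) = -2 + (43 + (1 + J)*(-1))*((3/4 - J**2/4) + 64) = -2 + (43 + (-1 - J))*(259/4 - J**2/4) = -2 + (42 - J)*(259/4 - J**2/4))
x(T(-3)) + u = (5435/2 - 259/4*(-6) - 21/2*(-6)**2 + (1/4)*(-6)**3) - 19321/6 = (5435/2 + 777/2 - 21/2*36 + (1/4)*(-216)) - 19321/6 = (5435/2 + 777/2 - 378 - 54) - 19321/6 = 2674 - 19321/6 = -3277/6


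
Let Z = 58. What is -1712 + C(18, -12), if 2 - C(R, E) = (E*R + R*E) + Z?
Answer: -1336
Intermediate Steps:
C(R, E) = -56 - 2*E*R (C(R, E) = 2 - ((E*R + R*E) + 58) = 2 - ((E*R + E*R) + 58) = 2 - (2*E*R + 58) = 2 - (58 + 2*E*R) = 2 + (-58 - 2*E*R) = -56 - 2*E*R)
-1712 + C(18, -12) = -1712 + (-56 - 2*(-12)*18) = -1712 + (-56 + 432) = -1712 + 376 = -1336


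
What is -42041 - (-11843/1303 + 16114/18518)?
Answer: -507103521491/12064477 ≈ -42033.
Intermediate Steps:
-42041 - (-11843/1303 + 16114/18518) = -42041 - (-11843*1/1303 + 16114*(1/18518)) = -42041 - (-11843/1303 + 8057/9259) = -42041 - 1*(-99156066/12064477) = -42041 + 99156066/12064477 = -507103521491/12064477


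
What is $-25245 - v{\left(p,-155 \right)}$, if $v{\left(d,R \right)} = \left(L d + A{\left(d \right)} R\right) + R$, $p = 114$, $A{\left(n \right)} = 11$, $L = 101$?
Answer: $-34899$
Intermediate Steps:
$v{\left(d,R \right)} = 12 R + 101 d$ ($v{\left(d,R \right)} = \left(101 d + 11 R\right) + R = \left(11 R + 101 d\right) + R = 12 R + 101 d$)
$-25245 - v{\left(p,-155 \right)} = -25245 - \left(12 \left(-155\right) + 101 \cdot 114\right) = -25245 - \left(-1860 + 11514\right) = -25245 - 9654 = -34899$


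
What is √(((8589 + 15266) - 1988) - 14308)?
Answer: √7559 ≈ 86.943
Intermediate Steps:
√(((8589 + 15266) - 1988) - 14308) = √((23855 - 1988) - 14308) = √(21867 - 14308) = √7559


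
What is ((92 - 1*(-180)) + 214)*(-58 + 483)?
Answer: 206550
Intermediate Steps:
((92 - 1*(-180)) + 214)*(-58 + 483) = ((92 + 180) + 214)*425 = (272 + 214)*425 = 486*425 = 206550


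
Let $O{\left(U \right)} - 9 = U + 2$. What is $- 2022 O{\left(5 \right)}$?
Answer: $-32352$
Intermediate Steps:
$O{\left(U \right)} = 11 + U$ ($O{\left(U \right)} = 9 + \left(U + 2\right) = 9 + \left(2 + U\right) = 11 + U$)
$- 2022 O{\left(5 \right)} = - 2022 \left(11 + 5\right) = \left(-2022\right) 16 = -32352$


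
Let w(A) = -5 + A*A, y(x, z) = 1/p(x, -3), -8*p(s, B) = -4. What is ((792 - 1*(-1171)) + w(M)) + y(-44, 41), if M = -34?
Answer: 3116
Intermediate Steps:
p(s, B) = 1/2 (p(s, B) = -1/8*(-4) = 1/2)
y(x, z) = 2 (y(x, z) = 1/(1/2) = 2)
w(A) = -5 + A**2
((792 - 1*(-1171)) + w(M)) + y(-44, 41) = ((792 - 1*(-1171)) + (-5 + (-34)**2)) + 2 = ((792 + 1171) + (-5 + 1156)) + 2 = (1963 + 1151) + 2 = 3114 + 2 = 3116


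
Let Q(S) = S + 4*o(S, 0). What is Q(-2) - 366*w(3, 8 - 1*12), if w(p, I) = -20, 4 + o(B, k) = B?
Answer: 7294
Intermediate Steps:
o(B, k) = -4 + B
Q(S) = -16 + 5*S (Q(S) = S + 4*(-4 + S) = S + (-16 + 4*S) = -16 + 5*S)
Q(-2) - 366*w(3, 8 - 1*12) = (-16 + 5*(-2)) - 366*(-20) = (-16 - 10) + 7320 = -26 + 7320 = 7294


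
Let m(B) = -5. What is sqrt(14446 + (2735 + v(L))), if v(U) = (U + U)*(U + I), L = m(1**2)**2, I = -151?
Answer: 3*sqrt(1209) ≈ 104.31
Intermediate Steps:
L = 25 (L = (-5)**2 = 25)
v(U) = 2*U*(-151 + U) (v(U) = (U + U)*(U - 151) = (2*U)*(-151 + U) = 2*U*(-151 + U))
sqrt(14446 + (2735 + v(L))) = sqrt(14446 + (2735 + 2*25*(-151 + 25))) = sqrt(14446 + (2735 + 2*25*(-126))) = sqrt(14446 + (2735 - 6300)) = sqrt(14446 - 3565) = sqrt(10881) = 3*sqrt(1209)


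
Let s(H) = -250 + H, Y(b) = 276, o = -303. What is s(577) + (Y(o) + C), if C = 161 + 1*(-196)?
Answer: 568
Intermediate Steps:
C = -35 (C = 161 - 196 = -35)
s(577) + (Y(o) + C) = (-250 + 577) + (276 - 35) = 327 + 241 = 568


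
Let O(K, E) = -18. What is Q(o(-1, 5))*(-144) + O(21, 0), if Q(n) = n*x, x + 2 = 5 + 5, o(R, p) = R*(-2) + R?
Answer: -1170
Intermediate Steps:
o(R, p) = -R (o(R, p) = -2*R + R = -R)
x = 8 (x = -2 + (5 + 5) = -2 + 10 = 8)
Q(n) = 8*n (Q(n) = n*8 = 8*n)
Q(o(-1, 5))*(-144) + O(21, 0) = (8*(-1*(-1)))*(-144) - 18 = (8*1)*(-144) - 18 = 8*(-144) - 18 = -1152 - 18 = -1170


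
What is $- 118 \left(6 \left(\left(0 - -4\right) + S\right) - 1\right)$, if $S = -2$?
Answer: $-1298$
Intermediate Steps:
$- 118 \left(6 \left(\left(0 - -4\right) + S\right) - 1\right) = - 118 \left(6 \left(\left(0 - -4\right) - 2\right) - 1\right) = - 118 \left(6 \left(\left(0 + 4\right) - 2\right) - 1\right) = - 118 \left(6 \left(4 - 2\right) - 1\right) = - 118 \left(6 \cdot 2 - 1\right) = - 118 \left(12 - 1\right) = \left(-118\right) 11 = -1298$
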